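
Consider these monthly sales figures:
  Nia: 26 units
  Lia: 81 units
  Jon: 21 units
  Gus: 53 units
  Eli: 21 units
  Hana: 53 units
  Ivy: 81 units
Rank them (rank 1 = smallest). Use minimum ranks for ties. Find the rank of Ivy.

6

Sorted (ascending): 21, 21, 26, 53, 53, 81, 81
The 2 values of 21 occupy positions 1–2 → each gets rank 1.
The 2 values of 53 occupy positions 4–5 → each gets rank 4.
The 2 values of 81 occupy positions 6–7 → each gets rank 6.
Ivy has value 81 units → rank 6.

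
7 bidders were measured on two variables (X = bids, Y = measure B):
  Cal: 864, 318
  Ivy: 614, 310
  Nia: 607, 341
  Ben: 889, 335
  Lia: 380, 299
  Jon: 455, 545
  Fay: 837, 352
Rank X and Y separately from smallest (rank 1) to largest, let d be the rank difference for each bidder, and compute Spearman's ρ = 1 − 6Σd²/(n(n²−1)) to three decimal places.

Ranks of variable 1: 6, 4, 3, 7, 1, 2, 5
Ranks of variable 2: 3, 2, 5, 4, 1, 7, 6
d = r₁ − r₂: 3, 2, -2, 3, 0, -5, -1
d²: 9, 4, 4, 9, 0, 25, 1; Σd² = 52
ρ = 1 − 6·52/(7·48) = 1 − 312/336 = 0.071

0.071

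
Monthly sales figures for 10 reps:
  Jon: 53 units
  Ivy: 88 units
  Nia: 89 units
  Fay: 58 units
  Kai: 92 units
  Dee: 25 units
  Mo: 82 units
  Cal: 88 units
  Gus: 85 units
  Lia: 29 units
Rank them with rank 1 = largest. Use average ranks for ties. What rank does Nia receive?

Sorted (descending): 92, 89, 88, 88, 85, 82, 58, 53, 29, 25
The 2 values of 88 occupy positions 3–4 → average rank (3+4)/2 = 3.5.
Nia has value 89 units → rank 2.

2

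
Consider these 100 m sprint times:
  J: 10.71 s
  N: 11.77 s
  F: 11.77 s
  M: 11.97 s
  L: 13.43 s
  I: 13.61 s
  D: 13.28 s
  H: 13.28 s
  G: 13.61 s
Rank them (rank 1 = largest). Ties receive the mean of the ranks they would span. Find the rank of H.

Sorted (descending): 13.61, 13.61, 13.43, 13.28, 13.28, 11.97, 11.77, 11.77, 10.71
The 2 values of 13.61 occupy positions 1–2 → average rank (1+2)/2 = 1.5.
The 2 values of 13.28 occupy positions 4–5 → average rank (4+5)/2 = 4.5.
The 2 values of 11.77 occupy positions 7–8 → average rank (7+8)/2 = 7.5.
H has value 13.28 s → rank 4.5.

4.5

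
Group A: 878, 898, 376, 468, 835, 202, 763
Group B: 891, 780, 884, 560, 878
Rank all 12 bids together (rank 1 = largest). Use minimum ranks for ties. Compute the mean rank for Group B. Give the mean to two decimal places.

Sorted (descending): 898, 891, 884, 878, 878, 835, 780, 763, 560, 468, 376, 202
The 2 values of 878 occupy positions 4–5 → each gets rank 4.
Group B values → pooled ranks: 891→2, 780→7, 884→3, 560→9, 878→4
Mean rank = (2 + 7 + 3 + 9 + 4) / 5 = 5.00

5.00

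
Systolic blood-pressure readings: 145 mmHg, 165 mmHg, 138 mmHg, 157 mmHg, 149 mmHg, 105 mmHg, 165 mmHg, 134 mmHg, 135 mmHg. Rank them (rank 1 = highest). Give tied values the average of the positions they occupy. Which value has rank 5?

145

Sorted (descending): 165, 165, 157, 149, 145, 138, 135, 134, 105
The 2 values of 165 occupy positions 1–2 → average rank (1+2)/2 = 1.5.
Rank 5 → value 145.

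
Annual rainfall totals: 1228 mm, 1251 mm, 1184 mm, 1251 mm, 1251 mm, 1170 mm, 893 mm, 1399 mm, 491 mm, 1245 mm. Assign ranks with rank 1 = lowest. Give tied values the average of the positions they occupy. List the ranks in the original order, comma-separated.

5, 8, 4, 8, 8, 3, 2, 10, 1, 6

Sorted (ascending): 491, 893, 1170, 1184, 1228, 1245, 1251, 1251, 1251, 1399
The 3 values of 1251 occupy positions 7–9 → average rank 8.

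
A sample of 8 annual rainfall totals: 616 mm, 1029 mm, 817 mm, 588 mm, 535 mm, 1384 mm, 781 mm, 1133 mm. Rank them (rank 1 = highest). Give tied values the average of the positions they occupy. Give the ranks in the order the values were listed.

Sorted (descending): 1384, 1133, 1029, 817, 781, 616, 588, 535
No ties — each value takes its position as its rank.

6, 3, 4, 7, 8, 1, 5, 2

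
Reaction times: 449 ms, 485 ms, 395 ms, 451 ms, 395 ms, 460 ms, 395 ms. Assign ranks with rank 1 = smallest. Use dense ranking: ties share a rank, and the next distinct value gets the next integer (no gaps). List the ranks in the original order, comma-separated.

Sorted (ascending): 395, 395, 395, 449, 451, 460, 485
The 3 values of 395 share dense rank 1.
Remaining distinct values take the next consecutive integers.

2, 5, 1, 3, 1, 4, 1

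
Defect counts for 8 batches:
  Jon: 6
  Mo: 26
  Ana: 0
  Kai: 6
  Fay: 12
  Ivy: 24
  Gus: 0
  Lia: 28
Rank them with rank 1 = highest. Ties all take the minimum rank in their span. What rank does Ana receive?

7

Sorted (descending): 28, 26, 24, 12, 6, 6, 0, 0
The 2 values of 6 occupy positions 5–6 → each gets rank 5.
The 2 values of 0 occupy positions 7–8 → each gets rank 7.
Ana has value 0 → rank 7.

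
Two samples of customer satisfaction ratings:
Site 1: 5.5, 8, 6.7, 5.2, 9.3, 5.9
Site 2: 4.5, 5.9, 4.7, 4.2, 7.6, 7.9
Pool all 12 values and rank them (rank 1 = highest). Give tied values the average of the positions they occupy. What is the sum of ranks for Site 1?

Sorted (descending): 9.3, 8, 7.9, 7.6, 6.7, 5.9, 5.9, 5.5, 5.2, 4.7, 4.5, 4.2
The 2 values of 5.9 occupy positions 6–7 → average rank (6+7)/2 = 6.5.
Site 1 values → pooled ranks: 5.5→8, 8→2, 6.7→5, 5.2→9, 9.3→1, 5.9→6.5
Rank sum = 8 + 2 + 5 + 9 + 1 + 6.5 = 31.5

31.5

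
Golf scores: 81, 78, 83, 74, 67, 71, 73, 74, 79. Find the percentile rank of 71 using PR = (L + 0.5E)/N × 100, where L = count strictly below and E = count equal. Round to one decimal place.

N = 9.
Strictly below 71: 1. Equal to 71: 1.
PR = (1 + 0.5·1)/9 × 100 = 16.7

16.7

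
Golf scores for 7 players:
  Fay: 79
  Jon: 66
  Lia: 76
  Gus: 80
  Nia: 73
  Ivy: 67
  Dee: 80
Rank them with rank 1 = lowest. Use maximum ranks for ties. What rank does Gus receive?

Sorted (ascending): 66, 67, 73, 76, 79, 80, 80
The 2 values of 80 occupy positions 6–7 → each gets rank 7.
Gus has value 80 → rank 7.

7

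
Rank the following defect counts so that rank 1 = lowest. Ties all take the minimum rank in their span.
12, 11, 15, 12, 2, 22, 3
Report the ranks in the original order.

Sorted (ascending): 2, 3, 11, 12, 12, 15, 22
The 2 values of 12 occupy positions 4–5 → each gets rank 4.

4, 3, 6, 4, 1, 7, 2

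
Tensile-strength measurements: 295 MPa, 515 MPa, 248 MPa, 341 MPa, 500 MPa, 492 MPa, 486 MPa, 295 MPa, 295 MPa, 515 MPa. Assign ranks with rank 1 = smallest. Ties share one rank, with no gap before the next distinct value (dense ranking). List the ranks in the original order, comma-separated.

Sorted (ascending): 248, 295, 295, 295, 341, 486, 492, 500, 515, 515
The 3 values of 295 share dense rank 2.
The 2 values of 515 share dense rank 7.
Remaining distinct values take the next consecutive integers.

2, 7, 1, 3, 6, 5, 4, 2, 2, 7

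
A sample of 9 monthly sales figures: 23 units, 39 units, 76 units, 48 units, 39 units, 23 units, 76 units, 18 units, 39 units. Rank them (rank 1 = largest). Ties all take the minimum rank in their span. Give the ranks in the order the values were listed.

7, 4, 1, 3, 4, 7, 1, 9, 4

Sorted (descending): 76, 76, 48, 39, 39, 39, 23, 23, 18
The 2 values of 76 occupy positions 1–2 → each gets rank 1.
The 3 values of 39 occupy positions 4–6 → each gets rank 4.
The 2 values of 23 occupy positions 7–8 → each gets rank 7.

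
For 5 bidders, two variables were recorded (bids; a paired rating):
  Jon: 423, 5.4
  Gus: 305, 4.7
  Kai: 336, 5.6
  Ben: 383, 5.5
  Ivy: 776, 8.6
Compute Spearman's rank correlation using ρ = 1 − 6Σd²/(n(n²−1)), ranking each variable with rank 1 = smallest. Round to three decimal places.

0.600

Ranks of variable 1: 4, 1, 2, 3, 5
Ranks of variable 2: 2, 1, 4, 3, 5
d = r₁ − r₂: 2, 0, -2, 0, 0
d²: 4, 0, 4, 0, 0; Σd² = 8
ρ = 1 − 6·8/(5·24) = 1 − 48/120 = 0.600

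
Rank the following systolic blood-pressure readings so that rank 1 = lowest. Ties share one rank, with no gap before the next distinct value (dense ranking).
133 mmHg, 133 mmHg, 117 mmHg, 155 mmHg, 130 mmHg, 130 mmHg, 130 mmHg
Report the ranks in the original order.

Sorted (ascending): 117, 130, 130, 130, 133, 133, 155
The 3 values of 130 share dense rank 2.
The 2 values of 133 share dense rank 3.
Remaining distinct values take the next consecutive integers.

3, 3, 1, 4, 2, 2, 2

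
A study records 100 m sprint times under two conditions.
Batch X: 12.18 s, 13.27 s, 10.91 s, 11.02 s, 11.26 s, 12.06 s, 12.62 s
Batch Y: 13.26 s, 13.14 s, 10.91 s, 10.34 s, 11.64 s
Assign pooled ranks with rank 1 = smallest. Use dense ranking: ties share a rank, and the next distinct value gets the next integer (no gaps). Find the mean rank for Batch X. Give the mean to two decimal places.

5.86

Sorted (ascending): 10.34, 10.91, 10.91, 11.02, 11.26, 11.64, 12.06, 12.18, 12.62, 13.14, 13.26, 13.27
The 2 values of 10.91 share dense rank 2.
Remaining distinct values take the next consecutive integers.
Batch X values → pooled ranks: 12.18→7, 13.27→11, 10.91→2, 11.02→3, 11.26→4, 12.06→6, 12.62→8
Mean rank = (7 + 11 + 2 + 3 + 4 + 6 + 8) / 7 = 5.86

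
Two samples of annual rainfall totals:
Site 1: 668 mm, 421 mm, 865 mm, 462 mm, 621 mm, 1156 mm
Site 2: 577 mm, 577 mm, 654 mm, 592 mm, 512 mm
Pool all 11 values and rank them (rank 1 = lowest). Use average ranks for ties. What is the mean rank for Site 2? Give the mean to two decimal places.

Sorted (ascending): 421, 462, 512, 577, 577, 592, 621, 654, 668, 865, 1156
The 2 values of 577 occupy positions 4–5 → average rank (4+5)/2 = 4.5.
Site 2 values → pooled ranks: 577→4.5, 577→4.5, 654→8, 592→6, 512→3
Mean rank = (4.5 + 4.5 + 8 + 6 + 3) / 5 = 5.20

5.20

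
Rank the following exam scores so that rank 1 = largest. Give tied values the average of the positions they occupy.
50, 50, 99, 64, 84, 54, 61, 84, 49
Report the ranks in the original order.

Sorted (descending): 99, 84, 84, 64, 61, 54, 50, 50, 49
The 2 values of 84 occupy positions 2–3 → average rank (2+3)/2 = 2.5.
The 2 values of 50 occupy positions 7–8 → average rank (7+8)/2 = 7.5.

7.5, 7.5, 1, 4, 2.5, 6, 5, 2.5, 9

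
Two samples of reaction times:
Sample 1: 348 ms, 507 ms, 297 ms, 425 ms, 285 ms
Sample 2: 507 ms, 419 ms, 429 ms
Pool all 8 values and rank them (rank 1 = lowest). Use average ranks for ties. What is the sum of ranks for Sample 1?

18.5

Sorted (ascending): 285, 297, 348, 419, 425, 429, 507, 507
The 2 values of 507 occupy positions 7–8 → average rank (7+8)/2 = 7.5.
Sample 1 values → pooled ranks: 348→3, 507→7.5, 297→2, 425→5, 285→1
Rank sum = 3 + 7.5 + 2 + 5 + 1 = 18.5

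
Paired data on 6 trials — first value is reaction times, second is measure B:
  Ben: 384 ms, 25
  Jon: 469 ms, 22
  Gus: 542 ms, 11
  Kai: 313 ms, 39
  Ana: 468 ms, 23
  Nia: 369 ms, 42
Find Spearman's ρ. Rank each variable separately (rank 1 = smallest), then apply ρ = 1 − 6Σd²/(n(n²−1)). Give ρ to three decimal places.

Ranks of variable 1: 3, 5, 6, 1, 4, 2
Ranks of variable 2: 4, 2, 1, 5, 3, 6
d = r₁ − r₂: -1, 3, 5, -4, 1, -4
d²: 1, 9, 25, 16, 1, 16; Σd² = 68
ρ = 1 − 6·68/(6·35) = 1 − 408/210 = -0.943

-0.943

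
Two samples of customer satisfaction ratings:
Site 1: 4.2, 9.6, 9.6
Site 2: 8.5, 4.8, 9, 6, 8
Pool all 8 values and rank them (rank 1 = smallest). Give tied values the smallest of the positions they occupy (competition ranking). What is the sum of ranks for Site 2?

20

Sorted (ascending): 4.2, 4.8, 6, 8, 8.5, 9, 9.6, 9.6
The 2 values of 9.6 occupy positions 7–8 → each gets rank 7.
Site 2 values → pooled ranks: 8.5→5, 4.8→2, 9→6, 6→3, 8→4
Rank sum = 5 + 2 + 6 + 3 + 4 = 20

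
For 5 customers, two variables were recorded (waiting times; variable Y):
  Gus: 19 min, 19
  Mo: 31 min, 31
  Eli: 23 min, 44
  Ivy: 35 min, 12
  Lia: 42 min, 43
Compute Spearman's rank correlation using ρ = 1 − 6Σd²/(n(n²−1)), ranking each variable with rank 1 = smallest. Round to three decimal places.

Ranks of variable 1: 1, 3, 2, 4, 5
Ranks of variable 2: 2, 3, 5, 1, 4
d = r₁ − r₂: -1, 0, -3, 3, 1
d²: 1, 0, 9, 9, 1; Σd² = 20
ρ = 1 − 6·20/(5·24) = 1 − 120/120 = 0.000

0.000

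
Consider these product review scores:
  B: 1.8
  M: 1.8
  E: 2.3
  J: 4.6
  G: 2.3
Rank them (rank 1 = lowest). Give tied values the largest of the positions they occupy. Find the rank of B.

Sorted (ascending): 1.8, 1.8, 2.3, 2.3, 4.6
The 2 values of 1.8 occupy positions 1–2 → each gets rank 2.
The 2 values of 2.3 occupy positions 3–4 → each gets rank 4.
B has value 1.8 → rank 2.

2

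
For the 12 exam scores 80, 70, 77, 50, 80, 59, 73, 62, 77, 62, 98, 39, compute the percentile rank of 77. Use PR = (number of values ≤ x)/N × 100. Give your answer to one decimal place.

75.0

N = 12.
Strictly below 77: 7. Equal to 77: 2.
PR = 9/12 × 100 = 75.0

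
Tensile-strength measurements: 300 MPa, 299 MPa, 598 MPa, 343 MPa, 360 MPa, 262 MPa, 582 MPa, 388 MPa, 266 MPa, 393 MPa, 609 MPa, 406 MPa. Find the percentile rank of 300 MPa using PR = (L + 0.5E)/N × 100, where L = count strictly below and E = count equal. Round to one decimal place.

N = 12.
Strictly below 300: 3. Equal to 300: 1.
PR = (3 + 0.5·1)/12 × 100 = 29.2

29.2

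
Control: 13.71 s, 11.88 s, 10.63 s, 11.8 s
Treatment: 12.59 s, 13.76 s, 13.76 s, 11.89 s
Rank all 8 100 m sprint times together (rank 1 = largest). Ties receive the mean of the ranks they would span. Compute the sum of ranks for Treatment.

Sorted (descending): 13.76, 13.76, 13.71, 12.59, 11.89, 11.88, 11.8, 10.63
The 2 values of 13.76 occupy positions 1–2 → average rank (1+2)/2 = 1.5.
Treatment values → pooled ranks: 12.59→4, 13.76→1.5, 13.76→1.5, 11.89→5
Rank sum = 4 + 1.5 + 1.5 + 5 = 12

12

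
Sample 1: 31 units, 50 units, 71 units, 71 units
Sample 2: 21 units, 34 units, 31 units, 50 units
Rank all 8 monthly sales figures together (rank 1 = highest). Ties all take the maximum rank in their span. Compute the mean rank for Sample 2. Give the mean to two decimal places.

6.00

Sorted (descending): 71, 71, 50, 50, 34, 31, 31, 21
The 2 values of 71 occupy positions 1–2 → each gets rank 2.
The 2 values of 50 occupy positions 3–4 → each gets rank 4.
The 2 values of 31 occupy positions 6–7 → each gets rank 7.
Sample 2 values → pooled ranks: 21→8, 34→5, 31→7, 50→4
Mean rank = (8 + 5 + 7 + 4) / 4 = 6.00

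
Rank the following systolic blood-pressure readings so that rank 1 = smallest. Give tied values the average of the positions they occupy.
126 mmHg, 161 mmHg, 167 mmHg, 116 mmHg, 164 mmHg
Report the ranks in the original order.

2, 3, 5, 1, 4

Sorted (ascending): 116, 126, 161, 164, 167
No ties — each value takes its position as its rank.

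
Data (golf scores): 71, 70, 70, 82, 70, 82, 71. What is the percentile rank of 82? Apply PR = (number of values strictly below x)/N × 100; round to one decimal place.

71.4

N = 7.
Strictly below 82: 5. Equal to 82: 2.
PR = 5/7 × 100 = 71.4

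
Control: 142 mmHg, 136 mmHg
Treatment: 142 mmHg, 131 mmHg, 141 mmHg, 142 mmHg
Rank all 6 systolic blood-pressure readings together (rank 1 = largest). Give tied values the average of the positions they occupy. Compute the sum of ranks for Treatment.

14

Sorted (descending): 142, 142, 142, 141, 136, 131
The 3 values of 142 occupy positions 1–3 → average rank 2.
Treatment values → pooled ranks: 142→2, 131→6, 141→4, 142→2
Rank sum = 2 + 6 + 4 + 2 = 14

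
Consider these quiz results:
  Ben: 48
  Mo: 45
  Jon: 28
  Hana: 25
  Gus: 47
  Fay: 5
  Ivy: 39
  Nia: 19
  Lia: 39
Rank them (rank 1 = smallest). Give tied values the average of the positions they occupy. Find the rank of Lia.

5.5

Sorted (ascending): 5, 19, 25, 28, 39, 39, 45, 47, 48
The 2 values of 39 occupy positions 5–6 → average rank (5+6)/2 = 5.5.
Lia has value 39 → rank 5.5.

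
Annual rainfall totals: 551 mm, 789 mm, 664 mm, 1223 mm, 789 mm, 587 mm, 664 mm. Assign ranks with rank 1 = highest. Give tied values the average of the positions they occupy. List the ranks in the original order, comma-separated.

Sorted (descending): 1223, 789, 789, 664, 664, 587, 551
The 2 values of 789 occupy positions 2–3 → average rank (2+3)/2 = 2.5.
The 2 values of 664 occupy positions 4–5 → average rank (4+5)/2 = 4.5.

7, 2.5, 4.5, 1, 2.5, 6, 4.5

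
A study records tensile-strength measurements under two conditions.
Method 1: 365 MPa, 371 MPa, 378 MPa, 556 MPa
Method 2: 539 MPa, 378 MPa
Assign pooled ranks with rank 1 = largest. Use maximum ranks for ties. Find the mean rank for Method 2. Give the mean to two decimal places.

3.00

Sorted (descending): 556, 539, 378, 378, 371, 365
The 2 values of 378 occupy positions 3–4 → each gets rank 4.
Method 2 values → pooled ranks: 539→2, 378→4
Mean rank = (2 + 4) / 2 = 3.00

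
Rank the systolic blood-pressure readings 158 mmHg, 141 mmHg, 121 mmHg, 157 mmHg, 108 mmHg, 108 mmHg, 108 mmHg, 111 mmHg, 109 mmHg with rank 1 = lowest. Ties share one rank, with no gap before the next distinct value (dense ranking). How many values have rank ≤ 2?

4

Sorted (ascending): 108, 108, 108, 109, 111, 121, 141, 157, 158
The 3 values of 108 share dense rank 1.
Remaining distinct values take the next consecutive integers.
Ranks ≤ 2: {1, 1, 1, 2} → 4 values.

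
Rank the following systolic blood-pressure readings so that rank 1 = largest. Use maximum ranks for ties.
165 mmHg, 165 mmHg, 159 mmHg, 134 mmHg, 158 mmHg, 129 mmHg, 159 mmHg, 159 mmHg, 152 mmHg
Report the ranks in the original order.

Sorted (descending): 165, 165, 159, 159, 159, 158, 152, 134, 129
The 2 values of 165 occupy positions 1–2 → each gets rank 2.
The 3 values of 159 occupy positions 3–5 → each gets rank 5.

2, 2, 5, 8, 6, 9, 5, 5, 7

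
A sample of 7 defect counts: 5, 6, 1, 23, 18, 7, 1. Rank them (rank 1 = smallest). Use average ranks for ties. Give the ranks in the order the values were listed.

3, 4, 1.5, 7, 6, 5, 1.5

Sorted (ascending): 1, 1, 5, 6, 7, 18, 23
The 2 values of 1 occupy positions 1–2 → average rank (1+2)/2 = 1.5.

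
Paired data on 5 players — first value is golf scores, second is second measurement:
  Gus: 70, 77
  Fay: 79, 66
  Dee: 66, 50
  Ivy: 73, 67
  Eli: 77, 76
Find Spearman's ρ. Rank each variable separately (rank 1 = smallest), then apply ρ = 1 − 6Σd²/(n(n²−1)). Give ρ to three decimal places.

Ranks of variable 1: 2, 5, 1, 3, 4
Ranks of variable 2: 5, 2, 1, 3, 4
d = r₁ − r₂: -3, 3, 0, 0, 0
d²: 9, 9, 0, 0, 0; Σd² = 18
ρ = 1 − 6·18/(5·24) = 1 − 108/120 = 0.100

0.100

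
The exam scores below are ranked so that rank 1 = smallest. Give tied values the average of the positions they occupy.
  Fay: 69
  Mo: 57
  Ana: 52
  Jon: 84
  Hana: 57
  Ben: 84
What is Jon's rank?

5.5

Sorted (ascending): 52, 57, 57, 69, 84, 84
The 2 values of 57 occupy positions 2–3 → average rank (2+3)/2 = 2.5.
The 2 values of 84 occupy positions 5–6 → average rank (5+6)/2 = 5.5.
Jon has value 84 → rank 5.5.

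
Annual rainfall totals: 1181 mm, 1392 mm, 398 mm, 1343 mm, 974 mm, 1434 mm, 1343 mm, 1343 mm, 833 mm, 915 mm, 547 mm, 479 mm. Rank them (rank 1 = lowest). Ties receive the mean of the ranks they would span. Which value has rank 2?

479

Sorted (ascending): 398, 479, 547, 833, 915, 974, 1181, 1343, 1343, 1343, 1392, 1434
The 3 values of 1343 occupy positions 8–10 → average rank 9.
Rank 2 → value 479.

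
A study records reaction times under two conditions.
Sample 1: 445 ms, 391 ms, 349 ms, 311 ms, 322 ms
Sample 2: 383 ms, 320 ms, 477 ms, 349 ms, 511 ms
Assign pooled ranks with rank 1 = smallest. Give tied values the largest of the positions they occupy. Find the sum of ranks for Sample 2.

32

Sorted (ascending): 311, 320, 322, 349, 349, 383, 391, 445, 477, 511
The 2 values of 349 occupy positions 4–5 → each gets rank 5.
Sample 2 values → pooled ranks: 383→6, 320→2, 477→9, 349→5, 511→10
Rank sum = 6 + 2 + 9 + 5 + 10 = 32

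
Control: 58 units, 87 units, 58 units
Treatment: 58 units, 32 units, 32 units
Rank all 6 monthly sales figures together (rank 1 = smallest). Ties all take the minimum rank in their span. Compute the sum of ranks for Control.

Sorted (ascending): 32, 32, 58, 58, 58, 87
The 2 values of 32 occupy positions 1–2 → each gets rank 1.
The 3 values of 58 occupy positions 3–5 → each gets rank 3.
Control values → pooled ranks: 58→3, 87→6, 58→3
Rank sum = 3 + 6 + 3 = 12

12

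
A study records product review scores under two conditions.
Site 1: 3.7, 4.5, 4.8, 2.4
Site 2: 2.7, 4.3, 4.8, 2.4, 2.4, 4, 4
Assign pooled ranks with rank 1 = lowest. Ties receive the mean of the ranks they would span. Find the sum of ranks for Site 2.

39.5

Sorted (ascending): 2.4, 2.4, 2.4, 2.7, 3.7, 4, 4, 4.3, 4.5, 4.8, 4.8
The 3 values of 2.4 occupy positions 1–3 → average rank 2.
The 2 values of 4 occupy positions 6–7 → average rank (6+7)/2 = 6.5.
The 2 values of 4.8 occupy positions 10–11 → average rank (10+11)/2 = 10.5.
Site 2 values → pooled ranks: 2.7→4, 4.3→8, 4.8→10.5, 2.4→2, 2.4→2, 4→6.5, 4→6.5
Rank sum = 4 + 8 + 10.5 + 2 + 2 + 6.5 + 6.5 = 39.5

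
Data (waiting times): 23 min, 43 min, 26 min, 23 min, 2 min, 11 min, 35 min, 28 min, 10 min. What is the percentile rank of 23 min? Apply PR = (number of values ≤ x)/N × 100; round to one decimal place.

N = 9.
Strictly below 23: 3. Equal to 23: 2.
PR = 5/9 × 100 = 55.6

55.6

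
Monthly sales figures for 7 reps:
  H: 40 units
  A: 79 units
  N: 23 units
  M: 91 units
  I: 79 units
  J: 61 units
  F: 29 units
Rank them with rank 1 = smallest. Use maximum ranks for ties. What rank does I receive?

Sorted (ascending): 23, 29, 40, 61, 79, 79, 91
The 2 values of 79 occupy positions 5–6 → each gets rank 6.
I has value 79 units → rank 6.

6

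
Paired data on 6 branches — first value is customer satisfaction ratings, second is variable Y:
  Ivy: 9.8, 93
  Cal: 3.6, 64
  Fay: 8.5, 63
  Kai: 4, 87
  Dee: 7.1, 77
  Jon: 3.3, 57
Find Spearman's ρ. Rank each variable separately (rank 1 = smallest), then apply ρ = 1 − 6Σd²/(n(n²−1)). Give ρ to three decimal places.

0.600

Ranks of variable 1: 6, 2, 5, 3, 4, 1
Ranks of variable 2: 6, 3, 2, 5, 4, 1
d = r₁ − r₂: 0, -1, 3, -2, 0, 0
d²: 0, 1, 9, 4, 0, 0; Σd² = 14
ρ = 1 − 6·14/(6·35) = 1 − 84/210 = 0.600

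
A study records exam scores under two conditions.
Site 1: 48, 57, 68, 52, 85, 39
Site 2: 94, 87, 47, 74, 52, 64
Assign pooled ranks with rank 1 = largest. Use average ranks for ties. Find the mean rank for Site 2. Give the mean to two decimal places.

Sorted (descending): 94, 87, 85, 74, 68, 64, 57, 52, 52, 48, 47, 39
The 2 values of 52 occupy positions 8–9 → average rank (8+9)/2 = 8.5.
Site 2 values → pooled ranks: 94→1, 87→2, 47→11, 74→4, 52→8.5, 64→6
Mean rank = (1 + 2 + 11 + 4 + 8.5 + 6) / 6 = 5.42

5.42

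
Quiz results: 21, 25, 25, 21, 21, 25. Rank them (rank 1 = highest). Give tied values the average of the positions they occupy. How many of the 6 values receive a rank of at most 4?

3

Sorted (descending): 25, 25, 25, 21, 21, 21
The 3 values of 25 occupy positions 1–3 → average rank 2.
The 3 values of 21 occupy positions 4–6 → average rank 5.
Ranks ≤ 4: {2, 2, 2} → 3 values.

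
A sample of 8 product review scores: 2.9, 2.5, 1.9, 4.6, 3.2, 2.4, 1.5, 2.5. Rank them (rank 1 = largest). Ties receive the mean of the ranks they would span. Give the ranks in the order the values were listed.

Sorted (descending): 4.6, 3.2, 2.9, 2.5, 2.5, 2.4, 1.9, 1.5
The 2 values of 2.5 occupy positions 4–5 → average rank (4+5)/2 = 4.5.

3, 4.5, 7, 1, 2, 6, 8, 4.5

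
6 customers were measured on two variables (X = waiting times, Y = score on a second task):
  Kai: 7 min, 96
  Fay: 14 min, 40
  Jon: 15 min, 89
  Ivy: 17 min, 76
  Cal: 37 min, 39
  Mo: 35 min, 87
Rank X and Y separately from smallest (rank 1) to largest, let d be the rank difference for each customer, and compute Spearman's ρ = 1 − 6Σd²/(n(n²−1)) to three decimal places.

Ranks of variable 1: 1, 2, 3, 4, 6, 5
Ranks of variable 2: 6, 2, 5, 3, 1, 4
d = r₁ − r₂: -5, 0, -2, 1, 5, 1
d²: 25, 0, 4, 1, 25, 1; Σd² = 56
ρ = 1 − 6·56/(6·35) = 1 − 336/210 = -0.600

-0.600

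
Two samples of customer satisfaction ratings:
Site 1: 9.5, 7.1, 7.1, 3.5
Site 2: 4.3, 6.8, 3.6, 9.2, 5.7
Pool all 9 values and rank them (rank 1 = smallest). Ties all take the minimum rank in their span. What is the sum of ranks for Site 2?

22

Sorted (ascending): 3.5, 3.6, 4.3, 5.7, 6.8, 7.1, 7.1, 9.2, 9.5
The 2 values of 7.1 occupy positions 6–7 → each gets rank 6.
Site 2 values → pooled ranks: 4.3→3, 6.8→5, 3.6→2, 9.2→8, 5.7→4
Rank sum = 3 + 5 + 2 + 8 + 4 = 22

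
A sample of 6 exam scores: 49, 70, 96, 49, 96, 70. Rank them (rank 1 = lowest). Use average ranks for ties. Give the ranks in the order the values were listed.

Sorted (ascending): 49, 49, 70, 70, 96, 96
The 2 values of 49 occupy positions 1–2 → average rank (1+2)/2 = 1.5.
The 2 values of 70 occupy positions 3–4 → average rank (3+4)/2 = 3.5.
The 2 values of 96 occupy positions 5–6 → average rank (5+6)/2 = 5.5.

1.5, 3.5, 5.5, 1.5, 5.5, 3.5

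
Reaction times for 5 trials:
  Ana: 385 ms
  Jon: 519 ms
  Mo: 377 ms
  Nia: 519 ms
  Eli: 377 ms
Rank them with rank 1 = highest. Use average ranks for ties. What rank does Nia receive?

1.5

Sorted (descending): 519, 519, 385, 377, 377
The 2 values of 519 occupy positions 1–2 → average rank (1+2)/2 = 1.5.
The 2 values of 377 occupy positions 4–5 → average rank (4+5)/2 = 4.5.
Nia has value 519 ms → rank 1.5.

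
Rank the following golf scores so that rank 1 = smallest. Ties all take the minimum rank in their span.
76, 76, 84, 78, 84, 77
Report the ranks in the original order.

Sorted (ascending): 76, 76, 77, 78, 84, 84
The 2 values of 76 occupy positions 1–2 → each gets rank 1.
The 2 values of 84 occupy positions 5–6 → each gets rank 5.

1, 1, 5, 4, 5, 3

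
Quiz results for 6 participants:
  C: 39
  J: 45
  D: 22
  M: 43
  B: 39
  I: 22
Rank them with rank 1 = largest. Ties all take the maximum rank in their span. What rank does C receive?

Sorted (descending): 45, 43, 39, 39, 22, 22
The 2 values of 39 occupy positions 3–4 → each gets rank 4.
The 2 values of 22 occupy positions 5–6 → each gets rank 6.
C has value 39 → rank 4.

4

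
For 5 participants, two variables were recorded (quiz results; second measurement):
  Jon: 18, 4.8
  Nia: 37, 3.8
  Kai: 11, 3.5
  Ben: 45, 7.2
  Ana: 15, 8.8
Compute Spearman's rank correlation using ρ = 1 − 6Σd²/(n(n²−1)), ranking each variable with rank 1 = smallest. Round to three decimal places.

Ranks of variable 1: 3, 4, 1, 5, 2
Ranks of variable 2: 3, 2, 1, 4, 5
d = r₁ − r₂: 0, 2, 0, 1, -3
d²: 0, 4, 0, 1, 9; Σd² = 14
ρ = 1 − 6·14/(5·24) = 1 − 84/120 = 0.300

0.300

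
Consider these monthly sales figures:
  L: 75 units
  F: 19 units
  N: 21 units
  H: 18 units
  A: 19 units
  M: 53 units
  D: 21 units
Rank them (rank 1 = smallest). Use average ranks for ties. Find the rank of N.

Sorted (ascending): 18, 19, 19, 21, 21, 53, 75
The 2 values of 19 occupy positions 2–3 → average rank (2+3)/2 = 2.5.
The 2 values of 21 occupy positions 4–5 → average rank (4+5)/2 = 4.5.
N has value 21 units → rank 4.5.

4.5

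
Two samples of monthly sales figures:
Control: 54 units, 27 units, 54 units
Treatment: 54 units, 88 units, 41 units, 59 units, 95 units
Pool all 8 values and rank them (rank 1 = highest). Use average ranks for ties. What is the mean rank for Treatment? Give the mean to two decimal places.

3.60

Sorted (descending): 95, 88, 59, 54, 54, 54, 41, 27
The 3 values of 54 occupy positions 4–6 → average rank 5.
Treatment values → pooled ranks: 54→5, 88→2, 41→7, 59→3, 95→1
Mean rank = (5 + 2 + 7 + 3 + 1) / 5 = 3.60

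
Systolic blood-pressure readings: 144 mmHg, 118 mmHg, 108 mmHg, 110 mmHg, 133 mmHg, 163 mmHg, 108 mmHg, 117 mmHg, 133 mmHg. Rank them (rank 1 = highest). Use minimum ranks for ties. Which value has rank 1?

Sorted (descending): 163, 144, 133, 133, 118, 117, 110, 108, 108
The 2 values of 133 occupy positions 3–4 → each gets rank 3.
The 2 values of 108 occupy positions 8–9 → each gets rank 8.
Rank 1 → value 163.

163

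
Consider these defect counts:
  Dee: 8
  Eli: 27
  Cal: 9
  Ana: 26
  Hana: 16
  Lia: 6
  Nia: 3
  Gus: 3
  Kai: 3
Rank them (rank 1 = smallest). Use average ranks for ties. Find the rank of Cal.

Sorted (ascending): 3, 3, 3, 6, 8, 9, 16, 26, 27
The 3 values of 3 occupy positions 1–3 → average rank 2.
Cal has value 9 → rank 6.

6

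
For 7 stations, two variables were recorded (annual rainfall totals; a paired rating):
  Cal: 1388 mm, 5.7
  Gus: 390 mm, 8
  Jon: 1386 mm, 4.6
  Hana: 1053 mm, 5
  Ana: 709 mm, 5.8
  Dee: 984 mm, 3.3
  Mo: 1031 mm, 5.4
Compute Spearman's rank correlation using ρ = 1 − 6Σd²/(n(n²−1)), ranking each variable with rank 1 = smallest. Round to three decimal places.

-0.429

Ranks of variable 1: 7, 1, 6, 5, 2, 3, 4
Ranks of variable 2: 5, 7, 2, 3, 6, 1, 4
d = r₁ − r₂: 2, -6, 4, 2, -4, 2, 0
d²: 4, 36, 16, 4, 16, 4, 0; Σd² = 80
ρ = 1 − 6·80/(7·48) = 1 − 480/336 = -0.429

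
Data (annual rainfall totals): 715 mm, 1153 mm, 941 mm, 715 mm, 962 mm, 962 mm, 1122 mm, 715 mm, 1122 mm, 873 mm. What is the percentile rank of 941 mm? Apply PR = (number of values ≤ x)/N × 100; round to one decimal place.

50.0

N = 10.
Strictly below 941: 4. Equal to 941: 1.
PR = 5/10 × 100 = 50.0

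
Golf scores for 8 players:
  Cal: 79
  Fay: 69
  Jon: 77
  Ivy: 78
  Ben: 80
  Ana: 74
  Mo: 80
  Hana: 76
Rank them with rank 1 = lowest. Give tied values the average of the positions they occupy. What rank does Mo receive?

7.5

Sorted (ascending): 69, 74, 76, 77, 78, 79, 80, 80
The 2 values of 80 occupy positions 7–8 → average rank (7+8)/2 = 7.5.
Mo has value 80 → rank 7.5.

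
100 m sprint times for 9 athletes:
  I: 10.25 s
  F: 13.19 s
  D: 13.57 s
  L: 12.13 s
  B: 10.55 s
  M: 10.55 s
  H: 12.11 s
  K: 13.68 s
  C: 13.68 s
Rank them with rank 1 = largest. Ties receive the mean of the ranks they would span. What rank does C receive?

1.5

Sorted (descending): 13.68, 13.68, 13.57, 13.19, 12.13, 12.11, 10.55, 10.55, 10.25
The 2 values of 13.68 occupy positions 1–2 → average rank (1+2)/2 = 1.5.
The 2 values of 10.55 occupy positions 7–8 → average rank (7+8)/2 = 7.5.
C has value 13.68 s → rank 1.5.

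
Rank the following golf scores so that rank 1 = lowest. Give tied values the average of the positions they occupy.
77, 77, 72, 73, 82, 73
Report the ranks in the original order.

4.5, 4.5, 1, 2.5, 6, 2.5

Sorted (ascending): 72, 73, 73, 77, 77, 82
The 2 values of 73 occupy positions 2–3 → average rank (2+3)/2 = 2.5.
The 2 values of 77 occupy positions 4–5 → average rank (4+5)/2 = 4.5.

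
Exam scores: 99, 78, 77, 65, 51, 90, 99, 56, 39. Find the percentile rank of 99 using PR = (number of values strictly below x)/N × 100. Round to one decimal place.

N = 9.
Strictly below 99: 7. Equal to 99: 2.
PR = 7/9 × 100 = 77.8

77.8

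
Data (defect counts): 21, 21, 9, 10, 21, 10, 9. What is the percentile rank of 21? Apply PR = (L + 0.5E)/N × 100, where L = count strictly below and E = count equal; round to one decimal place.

78.6

N = 7.
Strictly below 21: 4. Equal to 21: 3.
PR = (4 + 0.5·3)/7 × 100 = 78.6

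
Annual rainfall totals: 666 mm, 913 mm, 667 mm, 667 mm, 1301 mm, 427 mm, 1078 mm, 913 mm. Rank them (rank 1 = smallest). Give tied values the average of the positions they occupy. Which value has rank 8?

Sorted (ascending): 427, 666, 667, 667, 913, 913, 1078, 1301
The 2 values of 667 occupy positions 3–4 → average rank (3+4)/2 = 3.5.
The 2 values of 913 occupy positions 5–6 → average rank (5+6)/2 = 5.5.
Rank 8 → value 1301.

1301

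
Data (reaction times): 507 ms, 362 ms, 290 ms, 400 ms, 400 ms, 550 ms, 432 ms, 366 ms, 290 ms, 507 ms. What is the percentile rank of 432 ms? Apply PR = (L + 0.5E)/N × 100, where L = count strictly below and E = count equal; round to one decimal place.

N = 10.
Strictly below 432: 6. Equal to 432: 1.
PR = (6 + 0.5·1)/10 × 100 = 65.0

65.0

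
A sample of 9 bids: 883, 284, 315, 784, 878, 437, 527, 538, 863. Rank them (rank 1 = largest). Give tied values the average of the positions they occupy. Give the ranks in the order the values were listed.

1, 9, 8, 4, 2, 7, 6, 5, 3

Sorted (descending): 883, 878, 863, 784, 538, 527, 437, 315, 284
No ties — each value takes its position as its rank.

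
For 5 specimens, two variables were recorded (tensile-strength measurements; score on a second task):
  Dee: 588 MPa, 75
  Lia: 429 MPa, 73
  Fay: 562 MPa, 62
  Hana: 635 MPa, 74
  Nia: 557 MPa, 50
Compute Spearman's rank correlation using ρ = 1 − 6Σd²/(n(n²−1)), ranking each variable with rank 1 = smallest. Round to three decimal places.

Ranks of variable 1: 4, 1, 3, 5, 2
Ranks of variable 2: 5, 3, 2, 4, 1
d = r₁ − r₂: -1, -2, 1, 1, 1
d²: 1, 4, 1, 1, 1; Σd² = 8
ρ = 1 − 6·8/(5·24) = 1 − 48/120 = 0.600

0.600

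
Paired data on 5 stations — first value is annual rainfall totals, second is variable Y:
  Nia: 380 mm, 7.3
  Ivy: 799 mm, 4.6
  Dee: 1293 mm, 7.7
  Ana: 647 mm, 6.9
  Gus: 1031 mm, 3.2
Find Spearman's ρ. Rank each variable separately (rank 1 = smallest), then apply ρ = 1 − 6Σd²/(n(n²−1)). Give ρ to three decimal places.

Ranks of variable 1: 1, 3, 5, 2, 4
Ranks of variable 2: 4, 2, 5, 3, 1
d = r₁ − r₂: -3, 1, 0, -1, 3
d²: 9, 1, 0, 1, 9; Σd² = 20
ρ = 1 − 6·20/(5·24) = 1 − 120/120 = 0.000

0.000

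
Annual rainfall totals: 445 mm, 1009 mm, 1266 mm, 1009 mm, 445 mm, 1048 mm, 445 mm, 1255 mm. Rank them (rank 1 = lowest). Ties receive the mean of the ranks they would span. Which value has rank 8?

1266

Sorted (ascending): 445, 445, 445, 1009, 1009, 1048, 1255, 1266
The 3 values of 445 occupy positions 1–3 → average rank 2.
The 2 values of 1009 occupy positions 4–5 → average rank (4+5)/2 = 4.5.
Rank 8 → value 1266.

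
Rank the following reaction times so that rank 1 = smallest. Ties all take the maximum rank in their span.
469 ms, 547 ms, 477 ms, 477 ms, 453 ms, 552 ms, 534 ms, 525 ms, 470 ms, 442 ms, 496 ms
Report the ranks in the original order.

3, 10, 6, 6, 2, 11, 9, 8, 4, 1, 7

Sorted (ascending): 442, 453, 469, 470, 477, 477, 496, 525, 534, 547, 552
The 2 values of 477 occupy positions 5–6 → each gets rank 6.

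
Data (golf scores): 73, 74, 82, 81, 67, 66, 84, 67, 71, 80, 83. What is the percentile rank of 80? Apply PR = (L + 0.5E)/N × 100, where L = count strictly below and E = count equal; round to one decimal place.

N = 11.
Strictly below 80: 6. Equal to 80: 1.
PR = (6 + 0.5·1)/11 × 100 = 59.1

59.1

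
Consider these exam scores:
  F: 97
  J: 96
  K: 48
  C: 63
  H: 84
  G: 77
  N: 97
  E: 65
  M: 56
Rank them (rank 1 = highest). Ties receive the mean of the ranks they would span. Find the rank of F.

1.5

Sorted (descending): 97, 97, 96, 84, 77, 65, 63, 56, 48
The 2 values of 97 occupy positions 1–2 → average rank (1+2)/2 = 1.5.
F has value 97 → rank 1.5.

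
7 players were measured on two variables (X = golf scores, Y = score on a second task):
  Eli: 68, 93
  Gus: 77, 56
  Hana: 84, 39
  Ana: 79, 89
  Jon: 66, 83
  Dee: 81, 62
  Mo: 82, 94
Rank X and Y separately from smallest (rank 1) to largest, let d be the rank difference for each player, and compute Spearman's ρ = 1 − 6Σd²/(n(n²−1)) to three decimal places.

Ranks of variable 1: 2, 3, 7, 4, 1, 5, 6
Ranks of variable 2: 6, 2, 1, 5, 4, 3, 7
d = r₁ − r₂: -4, 1, 6, -1, -3, 2, -1
d²: 16, 1, 36, 1, 9, 4, 1; Σd² = 68
ρ = 1 − 6·68/(7·48) = 1 − 408/336 = -0.214

-0.214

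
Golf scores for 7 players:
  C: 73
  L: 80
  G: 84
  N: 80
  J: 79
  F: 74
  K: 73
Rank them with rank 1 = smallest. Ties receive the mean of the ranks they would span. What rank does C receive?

Sorted (ascending): 73, 73, 74, 79, 80, 80, 84
The 2 values of 73 occupy positions 1–2 → average rank (1+2)/2 = 1.5.
The 2 values of 80 occupy positions 5–6 → average rank (5+6)/2 = 5.5.
C has value 73 → rank 1.5.

1.5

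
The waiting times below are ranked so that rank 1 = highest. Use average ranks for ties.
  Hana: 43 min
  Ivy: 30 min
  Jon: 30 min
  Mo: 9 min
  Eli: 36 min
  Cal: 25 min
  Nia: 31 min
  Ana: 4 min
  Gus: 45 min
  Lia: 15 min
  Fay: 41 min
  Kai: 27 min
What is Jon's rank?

6.5

Sorted (descending): 45, 43, 41, 36, 31, 30, 30, 27, 25, 15, 9, 4
The 2 values of 30 occupy positions 6–7 → average rank (6+7)/2 = 6.5.
Jon has value 30 min → rank 6.5.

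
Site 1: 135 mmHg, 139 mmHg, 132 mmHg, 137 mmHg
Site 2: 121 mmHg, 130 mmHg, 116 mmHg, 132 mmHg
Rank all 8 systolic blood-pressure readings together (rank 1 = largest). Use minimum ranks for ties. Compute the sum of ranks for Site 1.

10

Sorted (descending): 139, 137, 135, 132, 132, 130, 121, 116
The 2 values of 132 occupy positions 4–5 → each gets rank 4.
Site 1 values → pooled ranks: 135→3, 139→1, 132→4, 137→2
Rank sum = 3 + 1 + 4 + 2 = 10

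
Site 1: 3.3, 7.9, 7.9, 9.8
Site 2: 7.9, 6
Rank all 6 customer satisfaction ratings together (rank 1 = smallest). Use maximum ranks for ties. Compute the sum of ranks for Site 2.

7

Sorted (ascending): 3.3, 6, 7.9, 7.9, 7.9, 9.8
The 3 values of 7.9 occupy positions 3–5 → each gets rank 5.
Site 2 values → pooled ranks: 7.9→5, 6→2
Rank sum = 5 + 2 = 7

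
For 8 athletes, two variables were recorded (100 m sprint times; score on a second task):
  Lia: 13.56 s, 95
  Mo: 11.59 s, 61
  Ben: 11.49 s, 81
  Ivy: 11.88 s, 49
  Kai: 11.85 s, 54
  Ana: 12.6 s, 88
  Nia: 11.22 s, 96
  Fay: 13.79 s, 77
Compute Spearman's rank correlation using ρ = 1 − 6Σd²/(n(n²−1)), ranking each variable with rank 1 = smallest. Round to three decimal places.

-0.119

Ranks of variable 1: 7, 3, 2, 5, 4, 6, 1, 8
Ranks of variable 2: 7, 3, 5, 1, 2, 6, 8, 4
d = r₁ − r₂: 0, 0, -3, 4, 2, 0, -7, 4
d²: 0, 0, 9, 16, 4, 0, 49, 16; Σd² = 94
ρ = 1 − 6·94/(8·63) = 1 − 564/504 = -0.119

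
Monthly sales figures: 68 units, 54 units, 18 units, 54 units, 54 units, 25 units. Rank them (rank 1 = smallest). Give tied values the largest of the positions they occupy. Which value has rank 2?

Sorted (ascending): 18, 25, 54, 54, 54, 68
The 3 values of 54 occupy positions 3–5 → each gets rank 5.
Rank 2 → value 25.

25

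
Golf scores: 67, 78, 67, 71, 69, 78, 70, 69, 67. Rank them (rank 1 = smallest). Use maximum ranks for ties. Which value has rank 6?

Sorted (ascending): 67, 67, 67, 69, 69, 70, 71, 78, 78
The 3 values of 67 occupy positions 1–3 → each gets rank 3.
The 2 values of 69 occupy positions 4–5 → each gets rank 5.
The 2 values of 78 occupy positions 8–9 → each gets rank 9.
Rank 6 → value 70.

70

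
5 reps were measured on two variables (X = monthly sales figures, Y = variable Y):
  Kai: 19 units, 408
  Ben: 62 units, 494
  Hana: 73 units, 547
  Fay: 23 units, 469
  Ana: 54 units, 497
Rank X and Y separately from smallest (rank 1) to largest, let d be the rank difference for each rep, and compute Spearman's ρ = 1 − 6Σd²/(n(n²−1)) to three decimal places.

0.900

Ranks of variable 1: 1, 4, 5, 2, 3
Ranks of variable 2: 1, 3, 5, 2, 4
d = r₁ − r₂: 0, 1, 0, 0, -1
d²: 0, 1, 0, 0, 1; Σd² = 2
ρ = 1 − 6·2/(5·24) = 1 − 12/120 = 0.900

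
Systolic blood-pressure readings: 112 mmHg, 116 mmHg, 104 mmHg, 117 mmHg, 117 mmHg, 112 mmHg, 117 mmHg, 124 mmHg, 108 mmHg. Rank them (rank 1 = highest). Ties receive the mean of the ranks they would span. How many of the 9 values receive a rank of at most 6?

5

Sorted (descending): 124, 117, 117, 117, 116, 112, 112, 108, 104
The 3 values of 117 occupy positions 2–4 → average rank 3.
The 2 values of 112 occupy positions 6–7 → average rank (6+7)/2 = 6.5.
Ranks ≤ 6: {1, 3, 3, 3, 5} → 5 values.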